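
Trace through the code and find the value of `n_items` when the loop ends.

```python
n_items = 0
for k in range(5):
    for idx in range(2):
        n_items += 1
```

Let's trace through this code step by step.

Initialize: n_items = 0
Entering loop: for k in range(5):
After iteration 1: k = 0, n_items = 2
After iteration 2: k = 1, n_items = 4
After iteration 3: k = 2, n_items = 6
After iteration 4: k = 3, n_items = 8
After iteration 5: k = 4, n_items = 10
Loop ends.

Final answer: 10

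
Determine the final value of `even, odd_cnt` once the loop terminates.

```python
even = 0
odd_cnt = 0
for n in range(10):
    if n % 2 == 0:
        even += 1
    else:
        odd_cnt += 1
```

Let's trace through this code step by step.

Initialize: even = 0
Initialize: odd_cnt = 0
Entering loop: for n in range(10):
After iteration 1: n = 0, even = 1, odd_cnt = 0
After iteration 2: n = 1, even = 1, odd_cnt = 1
After iteration 3: n = 2, even = 2, odd_cnt = 1
After iteration 4: n = 3, even = 2, odd_cnt = 2
After iteration 5: n = 4, even = 3, odd_cnt = 2
After iteration 6: n = 5, even = 3, odd_cnt = 3
After iteration 7: n = 6, even = 4, odd_cnt = 3
After iteration 8: n = 7, even = 4, odd_cnt = 4
After iteration 9: n = 8, even = 5, odd_cnt = 4
After iteration 10: n = 9, even = 5, odd_cnt = 5
Loop ends.

Final answer: 5, 5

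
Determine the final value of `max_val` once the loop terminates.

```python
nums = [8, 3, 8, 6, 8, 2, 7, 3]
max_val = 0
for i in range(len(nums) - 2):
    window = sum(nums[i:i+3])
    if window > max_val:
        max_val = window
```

Let's trace through this code step by step.

Initialize: nums = [8, 3, 8, 6, 8, 2, 7, 3]
Initialize: max_val = 0
Entering loop: for i in range(len(nums) - 2):
After iteration 1: i = 0, max_val = 19, window = 19
After iteration 2: i = 1, max_val = 19, window = 17
After iteration 3: i = 2, max_val = 22, window = 22
After iteration 4: i = 3, max_val = 22, window = 16
After iteration 5: i = 4, max_val = 22, window = 17
After iteration 6: i = 5, max_val = 22, window = 12
Loop ends.

Final answer: 22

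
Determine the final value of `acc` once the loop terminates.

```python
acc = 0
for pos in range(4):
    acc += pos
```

Let's trace through this code step by step.

Initialize: acc = 0
Entering loop: for pos in range(4):
After iteration 1: pos = 0, acc = 0
After iteration 2: pos = 1, acc = 1
After iteration 3: pos = 2, acc = 3
After iteration 4: pos = 3, acc = 6
Loop ends.

Final answer: 6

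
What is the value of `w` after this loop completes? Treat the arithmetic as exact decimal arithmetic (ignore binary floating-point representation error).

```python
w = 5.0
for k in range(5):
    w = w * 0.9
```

Let's trace through this code step by step.

Initialize: w = 5.0
Entering loop: for k in range(5):
After iteration 1: k = 0, w = 4.5
After iteration 2: k = 1, w = 4.05
After iteration 3: k = 2, w = 3.645
After iteration 4: k = 3, w = 3.2805
After iteration 5: k = 4, w = 2.95245
Loop ends.

Final answer: 2.95245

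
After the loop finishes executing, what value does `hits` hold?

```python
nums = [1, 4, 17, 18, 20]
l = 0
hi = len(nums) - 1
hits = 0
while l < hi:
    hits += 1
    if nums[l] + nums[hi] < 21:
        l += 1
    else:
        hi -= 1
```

Let's trace through this code step by step.

Initialize: nums = [1, 4, 17, 18, 20]
Initialize: l = 0
Initialize: hi = 4
Initialize: hits = 0
Entering loop: while l < hi:
After iteration 1: l = 0, hi = 3, hits = 1
After iteration 2: l = 1, hi = 3, hits = 2
After iteration 3: l = 1, hi = 2, hits = 3
After iteration 4: l = 1, hi = 1, hits = 4
Loop ends.

Final answer: 4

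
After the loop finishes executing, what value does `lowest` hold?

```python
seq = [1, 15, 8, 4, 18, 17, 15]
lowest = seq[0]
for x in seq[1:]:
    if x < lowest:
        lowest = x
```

Let's trace through this code step by step.

Initialize: seq = [1, 15, 8, 4, 18, 17, 15]
Initialize: lowest = 1
Entering loop: for x in seq[1:]:
After iteration 1: x = 15, lowest = 1
After iteration 2: x = 8, lowest = 1
After iteration 3: x = 4, lowest = 1
After iteration 4: x = 18, lowest = 1
After iteration 5: x = 17, lowest = 1
After iteration 6: x = 15, lowest = 1
Loop ends.

Final answer: 1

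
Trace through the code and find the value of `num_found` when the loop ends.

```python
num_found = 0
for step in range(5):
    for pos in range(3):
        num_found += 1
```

Let's trace through this code step by step.

Initialize: num_found = 0
Entering loop: for step in range(5):
After iteration 1: step = 0, num_found = 3
After iteration 2: step = 1, num_found = 6
After iteration 3: step = 2, num_found = 9
After iteration 4: step = 3, num_found = 12
After iteration 5: step = 4, num_found = 15
Loop ends.

Final answer: 15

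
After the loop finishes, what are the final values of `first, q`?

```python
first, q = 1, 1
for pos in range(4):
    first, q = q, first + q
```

Let's trace through this code step by step.

Initialize: first = 1
Initialize: q = 1
Entering loop: for pos in range(4):
After iteration 1: pos = 0, first = 1, q = 2
After iteration 2: pos = 1, first = 2, q = 3
After iteration 3: pos = 2, first = 3, q = 5
After iteration 4: pos = 3, first = 5, q = 8
Loop ends.

Final answer: 5, 8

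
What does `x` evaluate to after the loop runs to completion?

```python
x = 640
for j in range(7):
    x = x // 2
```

Let's trace through this code step by step.

Initialize: x = 640
Entering loop: for j in range(7):
After iteration 1: j = 0, x = 320
After iteration 2: j = 1, x = 160
After iteration 3: j = 2, x = 80
After iteration 4: j = 3, x = 40
After iteration 5: j = 4, x = 20
After iteration 6: j = 5, x = 10
After iteration 7: j = 6, x = 5
Loop ends.

Final answer: 5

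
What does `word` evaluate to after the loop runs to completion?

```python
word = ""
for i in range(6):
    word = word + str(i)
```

Let's trace through this code step by step.

Initialize: word = ''
Entering loop: for i in range(6):
After iteration 1: i = 0, word = '0'
After iteration 2: i = 1, word = '01'
After iteration 3: i = 2, word = '012'
After iteration 4: i = 3, word = '0123'
After iteration 5: i = 4, word = '01234'
After iteration 6: i = 5, word = '012345'
Loop ends.

Final answer: '012345'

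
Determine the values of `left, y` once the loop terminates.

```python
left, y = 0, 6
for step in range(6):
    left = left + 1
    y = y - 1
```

Let's trace through this code step by step.

Initialize: left = 0
Initialize: y = 6
Entering loop: for step in range(6):
After iteration 1: step = 0, left = 1, y = 5
After iteration 2: step = 1, left = 2, y = 4
After iteration 3: step = 2, left = 3, y = 3
After iteration 4: step = 3, left = 4, y = 2
After iteration 5: step = 4, left = 5, y = 1
After iteration 6: step = 5, left = 6, y = 0
Loop ends.

Final answer: 6, 0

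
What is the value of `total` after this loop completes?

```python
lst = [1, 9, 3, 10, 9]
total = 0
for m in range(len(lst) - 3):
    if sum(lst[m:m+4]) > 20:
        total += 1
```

Let's trace through this code step by step.

Initialize: lst = [1, 9, 3, 10, 9]
Initialize: total = 0
Entering loop: for m in range(len(lst) - 3):
After iteration 1: m = 0, total = 1
After iteration 2: m = 1, total = 2
Loop ends.

Final answer: 2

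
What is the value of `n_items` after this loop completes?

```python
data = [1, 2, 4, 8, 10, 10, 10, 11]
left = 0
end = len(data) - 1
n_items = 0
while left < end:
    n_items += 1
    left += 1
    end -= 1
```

Let's trace through this code step by step.

Initialize: data = [1, 2, 4, 8, 10, 10, 10, 11]
Initialize: left = 0
Initialize: end = 7
Initialize: n_items = 0
Entering loop: while left < end:
After iteration 1: left = 1, end = 6, n_items = 1
After iteration 2: left = 2, end = 5, n_items = 2
After iteration 3: left = 3, end = 4, n_items = 3
After iteration 4: left = 4, end = 3, n_items = 4
Loop ends.

Final answer: 4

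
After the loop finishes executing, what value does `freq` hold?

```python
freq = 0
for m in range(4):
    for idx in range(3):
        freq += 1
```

Let's trace through this code step by step.

Initialize: freq = 0
Entering loop: for m in range(4):
After iteration 1: m = 0, freq = 3
After iteration 2: m = 1, freq = 6
After iteration 3: m = 2, freq = 9
After iteration 4: m = 3, freq = 12
Loop ends.

Final answer: 12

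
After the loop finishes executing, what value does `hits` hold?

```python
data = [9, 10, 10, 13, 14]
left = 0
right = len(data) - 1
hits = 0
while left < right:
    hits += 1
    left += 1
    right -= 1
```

Let's trace through this code step by step.

Initialize: data = [9, 10, 10, 13, 14]
Initialize: left = 0
Initialize: right = 4
Initialize: hits = 0
Entering loop: while left < right:
After iteration 1: left = 1, right = 3, hits = 1
After iteration 2: left = 2, right = 2, hits = 2
Loop ends.

Final answer: 2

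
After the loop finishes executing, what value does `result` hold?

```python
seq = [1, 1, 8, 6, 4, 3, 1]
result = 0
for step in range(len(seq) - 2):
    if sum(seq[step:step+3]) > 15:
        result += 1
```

Let's trace through this code step by step.

Initialize: seq = [1, 1, 8, 6, 4, 3, 1]
Initialize: result = 0
Entering loop: for step in range(len(seq) - 2):
After iteration 1: step = 0, result = 0
After iteration 2: step = 1, result = 0
After iteration 3: step = 2, result = 1
After iteration 4: step = 3, result = 1
After iteration 5: step = 4, result = 1
Loop ends.

Final answer: 1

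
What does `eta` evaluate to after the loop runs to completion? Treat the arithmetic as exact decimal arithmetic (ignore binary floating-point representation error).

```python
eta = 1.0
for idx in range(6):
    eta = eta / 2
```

Let's trace through this code step by step.

Initialize: eta = 1.0
Entering loop: for idx in range(6):
After iteration 1: idx = 0, eta = 0.5
After iteration 2: idx = 1, eta = 0.25
After iteration 3: idx = 2, eta = 0.125
After iteration 4: idx = 3, eta = 0.0625
After iteration 5: idx = 4, eta = 0.03125
After iteration 6: idx = 5, eta = 0.015625
Loop ends.

Final answer: 0.015625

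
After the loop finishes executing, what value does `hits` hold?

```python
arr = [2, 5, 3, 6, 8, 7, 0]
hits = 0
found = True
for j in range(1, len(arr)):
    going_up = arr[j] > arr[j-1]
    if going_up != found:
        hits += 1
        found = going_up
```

Let's trace through this code step by step.

Initialize: arr = [2, 5, 3, 6, 8, 7, 0]
Initialize: hits = 0
Initialize: found = True
Entering loop: for j in range(1, len(arr)):
After iteration 1: j = 1, hits = 0, found = True, going_up = True
After iteration 2: j = 2, hits = 1, found = False, going_up = False
After iteration 3: j = 3, hits = 2, found = True, going_up = True
After iteration 4: j = 4, hits = 2, found = True, going_up = True
After iteration 5: j = 5, hits = 3, found = False, going_up = False
After iteration 6: j = 6, hits = 3, found = False, going_up = False
Loop ends.

Final answer: 3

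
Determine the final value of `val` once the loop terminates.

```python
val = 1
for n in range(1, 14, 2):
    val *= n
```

Let's trace through this code step by step.

Initialize: val = 1
Entering loop: for n in range(1, 14, 2):
After iteration 1: n = 1, val = 1
After iteration 2: n = 3, val = 3
After iteration 3: n = 5, val = 15
After iteration 4: n = 7, val = 105
After iteration 5: n = 9, val = 945
After iteration 6: n = 11, val = 10395
After iteration 7: n = 13, val = 135135
Loop ends.

Final answer: 135135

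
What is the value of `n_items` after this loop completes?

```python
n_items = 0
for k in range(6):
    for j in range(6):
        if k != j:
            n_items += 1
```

Let's trace through this code step by step.

Initialize: n_items = 0
Entering loop: for k in range(6):
After iteration 1: k = 0, n_items = 5
After iteration 2: k = 1, n_items = 10
After iteration 3: k = 2, n_items = 15
After iteration 4: k = 3, n_items = 20
After iteration 5: k = 4, n_items = 25
After iteration 6: k = 5, n_items = 30
Loop ends.

Final answer: 30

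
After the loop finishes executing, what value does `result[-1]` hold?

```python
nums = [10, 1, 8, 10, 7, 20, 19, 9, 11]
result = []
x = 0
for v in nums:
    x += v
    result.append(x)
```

Let's trace through this code step by step.

Initialize: nums = [10, 1, 8, 10, 7, 20, 19, 9, 11]
Initialize: result = []
Initialize: x = 0
Entering loop: for v in nums:
After iteration 1: v = 10, result = [10], x = 10
After iteration 2: v = 1, result = [10, 11], x = 11
After iteration 3: v = 8, result = [10, 11, 19], x = 19
After iteration 4: v = 10, result = [10, 11, 19, 29], x = 29
After iteration 5: v = 7, result = [10, 11, 19, 29, 36], x = 36
After iteration 6: v = 20, result = [10, 11, 19, 29, 36, 56], x = 56
After iteration 7: v = 19, result = [10, 11, 19, 29, 36, 56, 75], x = 75
After iteration 8: v = 9, result = [10, 11, 19, 29, 36, 56, 75, 84], x = 84
After iteration 9: v = 11, result = [10, 11, 19, 29, 36, 56, 75, 84, 95], x = 95
Loop ends.
result[-1] = 95

Final answer: 95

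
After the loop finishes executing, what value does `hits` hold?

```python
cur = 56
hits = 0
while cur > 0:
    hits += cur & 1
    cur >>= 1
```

Let's trace through this code step by step.

Initialize: cur = 56
Initialize: hits = 0
Entering loop: while cur > 0:
After iteration 1: cur = 28, hits = 0
After iteration 2: cur = 14, hits = 0
After iteration 3: cur = 7, hits = 0
After iteration 4: cur = 3, hits = 1
After iteration 5: cur = 1, hits = 2
After iteration 6: cur = 0, hits = 3
Loop ends.

Final answer: 3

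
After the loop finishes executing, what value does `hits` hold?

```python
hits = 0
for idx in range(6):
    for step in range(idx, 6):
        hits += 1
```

Let's trace through this code step by step.

Initialize: hits = 0
Entering loop: for idx in range(6):
After iteration 1: idx = 0, hits = 6
After iteration 2: idx = 1, hits = 11
After iteration 3: idx = 2, hits = 15
After iteration 4: idx = 3, hits = 18
After iteration 5: idx = 4, hits = 20
After iteration 6: idx = 5, hits = 21
Loop ends.

Final answer: 21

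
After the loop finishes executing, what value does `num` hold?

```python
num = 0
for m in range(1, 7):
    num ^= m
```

Let's trace through this code step by step.

Initialize: num = 0
Entering loop: for m in range(1, 7):
After iteration 1: m = 1, num = 1
After iteration 2: m = 2, num = 3
After iteration 3: m = 3, num = 0
After iteration 4: m = 4, num = 4
After iteration 5: m = 5, num = 1
After iteration 6: m = 6, num = 7
Loop ends.

Final answer: 7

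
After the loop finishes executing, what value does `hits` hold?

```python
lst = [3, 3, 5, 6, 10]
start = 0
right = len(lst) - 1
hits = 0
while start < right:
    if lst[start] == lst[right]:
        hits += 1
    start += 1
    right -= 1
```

Let's trace through this code step by step.

Initialize: lst = [3, 3, 5, 6, 10]
Initialize: start = 0
Initialize: right = 4
Initialize: hits = 0
Entering loop: while start < right:
After iteration 1: start = 1, right = 3, hits = 0
After iteration 2: start = 2, right = 2, hits = 0
Loop ends.

Final answer: 0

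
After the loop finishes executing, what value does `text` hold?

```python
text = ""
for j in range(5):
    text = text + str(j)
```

Let's trace through this code step by step.

Initialize: text = ''
Entering loop: for j in range(5):
After iteration 1: j = 0, text = '0'
After iteration 2: j = 1, text = '01'
After iteration 3: j = 2, text = '012'
After iteration 4: j = 3, text = '0123'
After iteration 5: j = 4, text = '01234'
Loop ends.

Final answer: '01234'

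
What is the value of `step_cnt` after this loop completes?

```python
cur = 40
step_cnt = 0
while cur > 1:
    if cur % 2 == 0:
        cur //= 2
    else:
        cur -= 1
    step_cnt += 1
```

Let's trace through this code step by step.

Initialize: cur = 40
Initialize: step_cnt = 0
Entering loop: while cur > 1:
After iteration 1: cur = 20, step_cnt = 1
After iteration 2: cur = 10, step_cnt = 2
After iteration 3: cur = 5, step_cnt = 3
After iteration 4: cur = 4, step_cnt = 4
After iteration 5: cur = 2, step_cnt = 5
After iteration 6: cur = 1, step_cnt = 6
Loop ends.

Final answer: 6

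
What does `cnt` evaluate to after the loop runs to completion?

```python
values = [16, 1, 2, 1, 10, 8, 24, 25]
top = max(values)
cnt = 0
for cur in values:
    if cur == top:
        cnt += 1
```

Let's trace through this code step by step.

Initialize: values = [16, 1, 2, 1, 10, 8, 24, 25]
Initialize: top = 25
Initialize: cnt = 0
Entering loop: for cur in values:
After iteration 1: cur = 16, cnt = 0
After iteration 2: cur = 1, cnt = 0
After iteration 3: cur = 2, cnt = 0
After iteration 4: cur = 1, cnt = 0
After iteration 5: cur = 10, cnt = 0
After iteration 6: cur = 8, cnt = 0
After iteration 7: cur = 24, cnt = 0
After iteration 8: cur = 25, cnt = 1
Loop ends.

Final answer: 1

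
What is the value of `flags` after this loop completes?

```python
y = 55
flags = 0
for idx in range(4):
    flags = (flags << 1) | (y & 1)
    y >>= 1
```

Let's trace through this code step by step.

Initialize: y = 55
Initialize: flags = 0
Entering loop: for idx in range(4):
After iteration 1: idx = 0, y = 27, flags = 1
After iteration 2: idx = 1, y = 13, flags = 3
After iteration 3: idx = 2, y = 6, flags = 7
After iteration 4: idx = 3, y = 3, flags = 14
Loop ends.

Final answer: 14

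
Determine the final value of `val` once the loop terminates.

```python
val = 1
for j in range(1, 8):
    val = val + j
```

Let's trace through this code step by step.

Initialize: val = 1
Entering loop: for j in range(1, 8):
After iteration 1: j = 1, val = 2
After iteration 2: j = 2, val = 4
After iteration 3: j = 3, val = 7
After iteration 4: j = 4, val = 11
After iteration 5: j = 5, val = 16
After iteration 6: j = 6, val = 22
After iteration 7: j = 7, val = 29
Loop ends.

Final answer: 29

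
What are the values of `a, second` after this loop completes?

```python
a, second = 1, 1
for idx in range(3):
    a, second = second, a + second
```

Let's trace through this code step by step.

Initialize: a = 1
Initialize: second = 1
Entering loop: for idx in range(3):
After iteration 1: idx = 0, a = 1, second = 2
After iteration 2: idx = 1, a = 2, second = 3
After iteration 3: idx = 2, a = 3, second = 5
Loop ends.

Final answer: 3, 5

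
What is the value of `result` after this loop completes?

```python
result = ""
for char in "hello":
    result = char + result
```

Let's trace through this code step by step.

Initialize: result = ''
Entering loop: for char in "hello":
After iteration 1: char = 'h', result = 'h'
After iteration 2: char = 'e', result = 'eh'
After iteration 3: char = 'l', result = 'leh'
After iteration 4: char = 'l', result = 'lleh'
After iteration 5: char = 'o', result = 'olleh'
Loop ends.

Final answer: 'olleh'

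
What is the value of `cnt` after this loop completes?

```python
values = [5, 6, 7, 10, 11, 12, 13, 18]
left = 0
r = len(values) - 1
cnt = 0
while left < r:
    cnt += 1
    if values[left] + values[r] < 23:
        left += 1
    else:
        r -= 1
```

Let's trace through this code step by step.

Initialize: values = [5, 6, 7, 10, 11, 12, 13, 18]
Initialize: left = 0
Initialize: r = 7
Initialize: cnt = 0
Entering loop: while left < r:
After iteration 1: left = 0, r = 6, cnt = 1
After iteration 2: left = 1, r = 6, cnt = 2
After iteration 3: left = 2, r = 6, cnt = 3
After iteration 4: left = 3, r = 6, cnt = 4
After iteration 5: left = 3, r = 5, cnt = 5
After iteration 6: left = 4, r = 5, cnt = 6
After iteration 7: left = 4, r = 4, cnt = 7
Loop ends.

Final answer: 7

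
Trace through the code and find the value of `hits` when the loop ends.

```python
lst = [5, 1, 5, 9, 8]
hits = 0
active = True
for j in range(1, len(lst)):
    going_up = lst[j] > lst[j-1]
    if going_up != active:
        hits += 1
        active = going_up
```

Let's trace through this code step by step.

Initialize: lst = [5, 1, 5, 9, 8]
Initialize: hits = 0
Initialize: active = True
Entering loop: for j in range(1, len(lst)):
After iteration 1: j = 1, hits = 1, active = False, going_up = False
After iteration 2: j = 2, hits = 2, active = True, going_up = True
After iteration 3: j = 3, hits = 2, active = True, going_up = True
After iteration 4: j = 4, hits = 3, active = False, going_up = False
Loop ends.

Final answer: 3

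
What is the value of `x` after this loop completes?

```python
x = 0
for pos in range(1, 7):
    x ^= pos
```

Let's trace through this code step by step.

Initialize: x = 0
Entering loop: for pos in range(1, 7):
After iteration 1: pos = 1, x = 1
After iteration 2: pos = 2, x = 3
After iteration 3: pos = 3, x = 0
After iteration 4: pos = 4, x = 4
After iteration 5: pos = 5, x = 1
After iteration 6: pos = 6, x = 7
Loop ends.

Final answer: 7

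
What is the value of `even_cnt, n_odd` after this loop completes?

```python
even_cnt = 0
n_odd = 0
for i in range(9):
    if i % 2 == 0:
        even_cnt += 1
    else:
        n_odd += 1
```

Let's trace through this code step by step.

Initialize: even_cnt = 0
Initialize: n_odd = 0
Entering loop: for i in range(9):
After iteration 1: i = 0, even_cnt = 1, n_odd = 0
After iteration 2: i = 1, even_cnt = 1, n_odd = 1
After iteration 3: i = 2, even_cnt = 2, n_odd = 1
After iteration 4: i = 3, even_cnt = 2, n_odd = 2
After iteration 5: i = 4, even_cnt = 3, n_odd = 2
After iteration 6: i = 5, even_cnt = 3, n_odd = 3
After iteration 7: i = 6, even_cnt = 4, n_odd = 3
After iteration 8: i = 7, even_cnt = 4, n_odd = 4
After iteration 9: i = 8, even_cnt = 5, n_odd = 4
Loop ends.

Final answer: 5, 4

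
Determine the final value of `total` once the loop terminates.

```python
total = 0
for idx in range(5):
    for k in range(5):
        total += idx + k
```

Let's trace through this code step by step.

Initialize: total = 0
Entering loop: for idx in range(5):
After iteration 1: idx = 0, total = 10
After iteration 2: idx = 1, total = 25
After iteration 3: idx = 2, total = 45
After iteration 4: idx = 3, total = 70
After iteration 5: idx = 4, total = 100
Loop ends.

Final answer: 100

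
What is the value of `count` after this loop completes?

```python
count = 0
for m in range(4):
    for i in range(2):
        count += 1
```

Let's trace through this code step by step.

Initialize: count = 0
Entering loop: for m in range(4):
After iteration 1: m = 0, count = 2
After iteration 2: m = 1, count = 4
After iteration 3: m = 2, count = 6
After iteration 4: m = 3, count = 8
Loop ends.

Final answer: 8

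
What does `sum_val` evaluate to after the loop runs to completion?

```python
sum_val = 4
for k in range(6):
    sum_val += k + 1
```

Let's trace through this code step by step.

Initialize: sum_val = 4
Entering loop: for k in range(6):
After iteration 1: k = 0, sum_val = 5
After iteration 2: k = 1, sum_val = 7
After iteration 3: k = 2, sum_val = 10
After iteration 4: k = 3, sum_val = 14
After iteration 5: k = 4, sum_val = 19
After iteration 6: k = 5, sum_val = 25
Loop ends.

Final answer: 25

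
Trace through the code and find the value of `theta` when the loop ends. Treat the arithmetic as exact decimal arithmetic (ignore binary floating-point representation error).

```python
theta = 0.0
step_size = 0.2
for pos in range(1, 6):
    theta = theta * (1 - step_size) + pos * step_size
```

Let's trace through this code step by step.

Initialize: theta = 0.0
Initialize: step_size = 0.2
Entering loop: for pos in range(1, 6):
After iteration 1: pos = 1, theta = 0.2
After iteration 2: pos = 2, theta = 0.56
After iteration 3: pos = 3, theta = 1.048
After iteration 4: pos = 4, theta = 1.6384
After iteration 5: pos = 5, theta = 2.31072
Loop ends.

Final answer: 2.31072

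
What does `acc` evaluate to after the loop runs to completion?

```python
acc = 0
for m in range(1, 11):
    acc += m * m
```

Let's trace through this code step by step.

Initialize: acc = 0
Entering loop: for m in range(1, 11):
After iteration 1: m = 1, acc = 1
After iteration 2: m = 2, acc = 5
After iteration 3: m = 3, acc = 14
After iteration 4: m = 4, acc = 30
After iteration 5: m = 5, acc = 55
After iteration 6: m = 6, acc = 91
After iteration 7: m = 7, acc = 140
After iteration 8: m = 8, acc = 204
After iteration 9: m = 9, acc = 285
After iteration 10: m = 10, acc = 385
Loop ends.

Final answer: 385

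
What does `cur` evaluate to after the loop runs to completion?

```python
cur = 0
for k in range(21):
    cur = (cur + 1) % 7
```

Let's trace through this code step by step.

Initialize: cur = 0
Entering loop: for k in range(21):
After iteration 1: k = 0, cur = 1
After iteration 2: k = 1, cur = 2
After iteration 3: k = 2, cur = 3
After iteration 4: k = 3, cur = 4
After iteration 5: k = 4, cur = 5
After iteration 6: k = 5, cur = 6
After iteration 7: k = 6, cur = 0
After iteration 8: k = 7, cur = 1
After iteration 9: k = 8, cur = 2
After iteration 10: k = 9, cur = 3
After iteration 11: k = 10, cur = 4
After iteration 12: k = 11, cur = 5
After iteration 13: k = 12, cur = 6
After iteration 14: k = 13, cur = 0
After iteration 15: k = 14, cur = 1
After iteration 16: k = 15, cur = 2
After iteration 17: k = 16, cur = 3
After iteration 18: k = 17, cur = 4
After iteration 19: k = 18, cur = 5
After iteration 20: k = 19, cur = 6
After iteration 21: k = 20, cur = 0
Loop ends.

Final answer: 0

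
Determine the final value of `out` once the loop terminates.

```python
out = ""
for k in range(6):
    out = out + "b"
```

Let's trace through this code step by step.

Initialize: out = ''
Entering loop: for k in range(6):
After iteration 1: k = 0, out = 'b'
After iteration 2: k = 1, out = 'bb'
After iteration 3: k = 2, out = 'bbb'
After iteration 4: k = 3, out = 'bbbb'
After iteration 5: k = 4, out = 'bbbbb'
After iteration 6: k = 5, out = 'bbbbbb'
Loop ends.

Final answer: 'bbbbbb'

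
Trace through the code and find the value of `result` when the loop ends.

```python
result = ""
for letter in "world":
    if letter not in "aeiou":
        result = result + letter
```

Let's trace through this code step by step.

Initialize: result = ''
Entering loop: for letter in "world":
After iteration 1: letter = 'w', result = 'w'
After iteration 2: letter = 'o', result = 'w'
After iteration 3: letter = 'r', result = 'wr'
After iteration 4: letter = 'l', result = 'wrl'
After iteration 5: letter = 'd', result = 'wrld'
Loop ends.

Final answer: 'wrld'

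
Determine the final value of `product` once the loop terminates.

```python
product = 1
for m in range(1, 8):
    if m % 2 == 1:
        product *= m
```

Let's trace through this code step by step.

Initialize: product = 1
Entering loop: for m in range(1, 8):
After iteration 1: m = 1, product = 1
After iteration 2: m = 2, product = 1
After iteration 3: m = 3, product = 3
After iteration 4: m = 4, product = 3
After iteration 5: m = 5, product = 15
After iteration 6: m = 6, product = 15
After iteration 7: m = 7, product = 105
Loop ends.

Final answer: 105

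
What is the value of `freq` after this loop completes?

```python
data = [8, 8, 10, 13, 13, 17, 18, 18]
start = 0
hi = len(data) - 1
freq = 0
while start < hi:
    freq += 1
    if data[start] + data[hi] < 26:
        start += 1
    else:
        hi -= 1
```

Let's trace through this code step by step.

Initialize: data = [8, 8, 10, 13, 13, 17, 18, 18]
Initialize: start = 0
Initialize: hi = 7
Initialize: freq = 0
Entering loop: while start < hi:
After iteration 1: start = 0, hi = 6, freq = 1
After iteration 2: start = 0, hi = 5, freq = 2
After iteration 3: start = 1, hi = 5, freq = 3
After iteration 4: start = 2, hi = 5, freq = 4
After iteration 5: start = 2, hi = 4, freq = 5
After iteration 6: start = 3, hi = 4, freq = 6
After iteration 7: start = 3, hi = 3, freq = 7
Loop ends.

Final answer: 7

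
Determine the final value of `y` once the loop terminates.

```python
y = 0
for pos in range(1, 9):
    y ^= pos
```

Let's trace through this code step by step.

Initialize: y = 0
Entering loop: for pos in range(1, 9):
After iteration 1: pos = 1, y = 1
After iteration 2: pos = 2, y = 3
After iteration 3: pos = 3, y = 0
After iteration 4: pos = 4, y = 4
After iteration 5: pos = 5, y = 1
After iteration 6: pos = 6, y = 7
After iteration 7: pos = 7, y = 0
After iteration 8: pos = 8, y = 8
Loop ends.

Final answer: 8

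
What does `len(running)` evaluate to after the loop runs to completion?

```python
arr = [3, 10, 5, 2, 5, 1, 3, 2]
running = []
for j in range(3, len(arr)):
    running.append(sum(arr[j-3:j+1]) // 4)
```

Let's trace through this code step by step.

Initialize: arr = [3, 10, 5, 2, 5, 1, 3, 2]
Initialize: running = []
Entering loop: for j in range(3, len(arr)):
After iteration 1: j = 3, running = [5]
After iteration 2: j = 4, running = [5, 5]
After iteration 3: j = 5, running = [5, 5, 3]
After iteration 4: j = 6, running = [5, 5, 3, 2]
After iteration 5: j = 7, running = [5, 5, 3, 2, 2]
Loop ends.
len(running) = 5

Final answer: 5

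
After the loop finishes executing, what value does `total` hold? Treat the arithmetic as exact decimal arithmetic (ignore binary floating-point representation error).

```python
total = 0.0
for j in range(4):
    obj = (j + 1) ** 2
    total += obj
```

Let's trace through this code step by step.

Initialize: total = 0.0
Entering loop: for j in range(4):
After iteration 1: j = 0, total = 1.0, obj = 1
After iteration 2: j = 1, total = 5.0, obj = 4
After iteration 3: j = 2, total = 14.0, obj = 9
After iteration 4: j = 3, total = 30.0, obj = 16
Loop ends.

Final answer: 30.0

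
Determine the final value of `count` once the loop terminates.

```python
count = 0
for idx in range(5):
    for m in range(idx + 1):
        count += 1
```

Let's trace through this code step by step.

Initialize: count = 0
Entering loop: for idx in range(5):
After iteration 1: idx = 0, count = 1, m = 0
After iteration 2: idx = 1, count = 3, m = 1
After iteration 3: idx = 2, count = 6, m = 2
After iteration 4: idx = 3, count = 10, m = 3
After iteration 5: idx = 4, count = 15, m = 4
Loop ends.

Final answer: 15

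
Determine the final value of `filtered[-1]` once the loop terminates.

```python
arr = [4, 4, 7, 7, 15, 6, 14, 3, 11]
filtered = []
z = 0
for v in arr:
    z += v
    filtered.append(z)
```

Let's trace through this code step by step.

Initialize: arr = [4, 4, 7, 7, 15, 6, 14, 3, 11]
Initialize: filtered = []
Initialize: z = 0
Entering loop: for v in arr:
After iteration 1: v = 4, filtered = [4], z = 4
After iteration 2: v = 4, filtered = [4, 8], z = 8
After iteration 3: v = 7, filtered = [4, 8, 15], z = 15
After iteration 4: v = 7, filtered = [4, 8, 15, 22], z = 22
After iteration 5: v = 15, filtered = [4, 8, 15, 22, 37], z = 37
After iteration 6: v = 6, filtered = [4, 8, 15, 22, 37, 43], z = 43
After iteration 7: v = 14, filtered = [4, 8, 15, 22, 37, 43, 57], z = 57
After iteration 8: v = 3, filtered = [4, 8, 15, 22, 37, 43, 57, 60], z = 60
After iteration 9: v = 11, filtered = [4, 8, 15, 22, 37, 43, 57, 60, 71], z = 71
Loop ends.
filtered[-1] = 71

Final answer: 71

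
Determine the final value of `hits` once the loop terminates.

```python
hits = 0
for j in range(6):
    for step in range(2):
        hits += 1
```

Let's trace through this code step by step.

Initialize: hits = 0
Entering loop: for j in range(6):
After iteration 1: j = 0, hits = 2
After iteration 2: j = 1, hits = 4
After iteration 3: j = 2, hits = 6
After iteration 4: j = 3, hits = 8
After iteration 5: j = 4, hits = 10
After iteration 6: j = 5, hits = 12
Loop ends.

Final answer: 12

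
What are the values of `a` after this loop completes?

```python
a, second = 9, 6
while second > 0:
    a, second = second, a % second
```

Let's trace through this code step by step.

Initialize: a = 9
Initialize: second = 6
Entering loop: while second > 0:
After iteration 1: a = 6, second = 3
After iteration 2: a = 3, second = 0
Loop ends.

Final answer: 3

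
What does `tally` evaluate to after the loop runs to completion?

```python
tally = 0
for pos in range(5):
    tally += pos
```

Let's trace through this code step by step.

Initialize: tally = 0
Entering loop: for pos in range(5):
After iteration 1: pos = 0, tally = 0
After iteration 2: pos = 1, tally = 1
After iteration 3: pos = 2, tally = 3
After iteration 4: pos = 3, tally = 6
After iteration 5: pos = 4, tally = 10
Loop ends.

Final answer: 10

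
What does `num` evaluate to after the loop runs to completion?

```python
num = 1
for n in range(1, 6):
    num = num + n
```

Let's trace through this code step by step.

Initialize: num = 1
Entering loop: for n in range(1, 6):
After iteration 1: n = 1, num = 2
After iteration 2: n = 2, num = 4
After iteration 3: n = 3, num = 7
After iteration 4: n = 4, num = 11
After iteration 5: n = 5, num = 16
Loop ends.

Final answer: 16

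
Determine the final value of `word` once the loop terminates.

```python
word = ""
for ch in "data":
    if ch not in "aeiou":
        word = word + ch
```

Let's trace through this code step by step.

Initialize: word = ''
Entering loop: for ch in "data":
After iteration 1: ch = 'd', word = 'd'
After iteration 2: ch = 'a', word = 'd'
After iteration 3: ch = 't', word = 'dt'
After iteration 4: ch = 'a', word = 'dt'
Loop ends.

Final answer: 'dt'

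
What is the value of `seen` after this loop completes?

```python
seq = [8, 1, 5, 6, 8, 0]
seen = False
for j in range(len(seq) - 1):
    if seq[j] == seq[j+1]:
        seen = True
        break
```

Let's trace through this code step by step.

Initialize: seq = [8, 1, 5, 6, 8, 0]
Initialize: seen = False
Entering loop: for j in range(len(seq) - 1):
After iteration 1: j = 0, seen = False
After iteration 2: j = 1, seen = False
After iteration 3: j = 2, seen = False
After iteration 4: j = 3, seen = False
After iteration 5: j = 4, seen = False
Loop ends.

Final answer: False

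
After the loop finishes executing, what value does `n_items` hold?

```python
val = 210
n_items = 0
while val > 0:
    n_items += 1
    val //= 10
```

Let's trace through this code step by step.

Initialize: val = 210
Initialize: n_items = 0
Entering loop: while val > 0:
After iteration 1: val = 21, n_items = 1
After iteration 2: val = 2, n_items = 2
After iteration 3: val = 0, n_items = 3
Loop ends.

Final answer: 3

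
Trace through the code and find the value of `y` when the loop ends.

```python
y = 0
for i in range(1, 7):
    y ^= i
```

Let's trace through this code step by step.

Initialize: y = 0
Entering loop: for i in range(1, 7):
After iteration 1: i = 1, y = 1
After iteration 2: i = 2, y = 3
After iteration 3: i = 3, y = 0
After iteration 4: i = 4, y = 4
After iteration 5: i = 5, y = 1
After iteration 6: i = 6, y = 7
Loop ends.

Final answer: 7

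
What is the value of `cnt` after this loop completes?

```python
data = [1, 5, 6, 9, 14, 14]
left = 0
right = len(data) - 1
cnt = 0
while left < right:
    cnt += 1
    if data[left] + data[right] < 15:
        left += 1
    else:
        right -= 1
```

Let's trace through this code step by step.

Initialize: data = [1, 5, 6, 9, 14, 14]
Initialize: left = 0
Initialize: right = 5
Initialize: cnt = 0
Entering loop: while left < right:
After iteration 1: left = 0, right = 4, cnt = 1
After iteration 2: left = 0, right = 3, cnt = 2
After iteration 3: left = 1, right = 3, cnt = 3
After iteration 4: left = 2, right = 3, cnt = 4
After iteration 5: left = 2, right = 2, cnt = 5
Loop ends.

Final answer: 5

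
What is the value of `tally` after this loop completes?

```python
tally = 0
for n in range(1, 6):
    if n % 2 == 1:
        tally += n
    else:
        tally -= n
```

Let's trace through this code step by step.

Initialize: tally = 0
Entering loop: for n in range(1, 6):
After iteration 1: n = 1, tally = 1
After iteration 2: n = 2, tally = -1
After iteration 3: n = 3, tally = 2
After iteration 4: n = 4, tally = -2
After iteration 5: n = 5, tally = 3
Loop ends.

Final answer: 3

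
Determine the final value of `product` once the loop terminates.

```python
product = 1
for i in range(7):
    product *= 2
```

Let's trace through this code step by step.

Initialize: product = 1
Entering loop: for i in range(7):
After iteration 1: i = 0, product = 2
After iteration 2: i = 1, product = 4
After iteration 3: i = 2, product = 8
After iteration 4: i = 3, product = 16
After iteration 5: i = 4, product = 32
After iteration 6: i = 5, product = 64
After iteration 7: i = 6, product = 128
Loop ends.

Final answer: 128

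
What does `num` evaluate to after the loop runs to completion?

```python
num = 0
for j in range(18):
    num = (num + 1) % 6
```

Let's trace through this code step by step.

Initialize: num = 0
Entering loop: for j in range(18):
After iteration 1: j = 0, num = 1
After iteration 2: j = 1, num = 2
After iteration 3: j = 2, num = 3
After iteration 4: j = 3, num = 4
After iteration 5: j = 4, num = 5
After iteration 6: j = 5, num = 0
After iteration 7: j = 6, num = 1
After iteration 8: j = 7, num = 2
After iteration 9: j = 8, num = 3
After iteration 10: j = 9, num = 4
After iteration 11: j = 10, num = 5
After iteration 12: j = 11, num = 0
After iteration 13: j = 12, num = 1
After iteration 14: j = 13, num = 2
After iteration 15: j = 14, num = 3
After iteration 16: j = 15, num = 4
After iteration 17: j = 16, num = 5
After iteration 18: j = 17, num = 0
Loop ends.

Final answer: 0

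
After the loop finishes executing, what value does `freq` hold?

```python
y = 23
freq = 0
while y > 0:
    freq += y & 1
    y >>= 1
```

Let's trace through this code step by step.

Initialize: y = 23
Initialize: freq = 0
Entering loop: while y > 0:
After iteration 1: y = 11, freq = 1
After iteration 2: y = 5, freq = 2
After iteration 3: y = 2, freq = 3
After iteration 4: y = 1, freq = 3
After iteration 5: y = 0, freq = 4
Loop ends.

Final answer: 4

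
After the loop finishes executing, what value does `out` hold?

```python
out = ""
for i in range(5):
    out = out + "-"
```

Let's trace through this code step by step.

Initialize: out = ''
Entering loop: for i in range(5):
After iteration 1: i = 0, out = '-'
After iteration 2: i = 1, out = '--'
After iteration 3: i = 2, out = '---'
After iteration 4: i = 3, out = '----'
After iteration 5: i = 4, out = '-----'
Loop ends.

Final answer: '-----'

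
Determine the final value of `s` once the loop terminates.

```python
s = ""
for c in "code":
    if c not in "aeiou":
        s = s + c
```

Let's trace through this code step by step.

Initialize: s = ''
Entering loop: for c in "code":
After iteration 1: c = 'c', s = 'c'
After iteration 2: c = 'o', s = 'c'
After iteration 3: c = 'd', s = 'cd'
After iteration 4: c = 'e', s = 'cd'
Loop ends.

Final answer: 'cd'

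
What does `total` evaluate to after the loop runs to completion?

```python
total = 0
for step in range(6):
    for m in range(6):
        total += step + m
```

Let's trace through this code step by step.

Initialize: total = 0
Entering loop: for step in range(6):
After iteration 1: step = 0, total = 15
After iteration 2: step = 1, total = 36
After iteration 3: step = 2, total = 63
After iteration 4: step = 3, total = 96
After iteration 5: step = 4, total = 135
After iteration 6: step = 5, total = 180
Loop ends.

Final answer: 180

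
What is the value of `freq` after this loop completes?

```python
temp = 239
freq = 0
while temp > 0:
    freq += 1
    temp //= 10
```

Let's trace through this code step by step.

Initialize: temp = 239
Initialize: freq = 0
Entering loop: while temp > 0:
After iteration 1: temp = 23, freq = 1
After iteration 2: temp = 2, freq = 2
After iteration 3: temp = 0, freq = 3
Loop ends.

Final answer: 3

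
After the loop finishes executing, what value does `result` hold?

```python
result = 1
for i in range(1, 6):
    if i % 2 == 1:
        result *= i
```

Let's trace through this code step by step.

Initialize: result = 1
Entering loop: for i in range(1, 6):
After iteration 1: i = 1, result = 1
After iteration 2: i = 2, result = 1
After iteration 3: i = 3, result = 3
After iteration 4: i = 4, result = 3
After iteration 5: i = 5, result = 15
Loop ends.

Final answer: 15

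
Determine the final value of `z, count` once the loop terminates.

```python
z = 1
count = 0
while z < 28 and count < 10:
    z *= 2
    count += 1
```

Let's trace through this code step by step.

Initialize: z = 1
Initialize: count = 0
Entering loop: while z < 28 and count < 10:
After iteration 1: z = 2, count = 1
After iteration 2: z = 4, count = 2
After iteration 3: z = 8, count = 3
After iteration 4: z = 16, count = 4
After iteration 5: z = 32, count = 5
Loop ends.

Final answer: 32, 5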